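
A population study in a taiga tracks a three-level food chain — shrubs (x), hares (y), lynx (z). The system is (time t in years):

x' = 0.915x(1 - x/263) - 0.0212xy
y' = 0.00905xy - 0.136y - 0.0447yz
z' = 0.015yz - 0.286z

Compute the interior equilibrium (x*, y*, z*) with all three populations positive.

x* ≈ 147, y* ≈ 19.1, z* ≈ 26.7

From dz/dt = 0: 0.015y* = 0.286, so y* = 19.1.
From dx/dt = 0: 0.915(1 - x*/263) = 0.0212·19.1, giving x* = 263·(1 - 0.442) = 147.
From dy/dt = 0: 0.00905·147 - 0.136 = 0.0447z*, so z* = 1.19/0.0447 = 26.7.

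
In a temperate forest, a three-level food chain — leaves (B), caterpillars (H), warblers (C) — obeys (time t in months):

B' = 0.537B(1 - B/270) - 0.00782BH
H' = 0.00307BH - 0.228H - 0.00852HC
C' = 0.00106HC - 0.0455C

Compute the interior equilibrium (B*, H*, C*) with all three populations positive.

From dC/dt = 0: 0.00106H* = 0.0455, so H* = 42.9.
From dB/dt = 0: 0.537(1 - B*/270) = 0.00782·42.9, giving B* = 270·(1 - 0.625) = 101.
From dH/dt = 0: 0.00307·101 - 0.228 = 0.00852C*, so C* = 0.0828/0.00852 = 9.71.

B* ≈ 101, H* ≈ 42.9, C* ≈ 9.71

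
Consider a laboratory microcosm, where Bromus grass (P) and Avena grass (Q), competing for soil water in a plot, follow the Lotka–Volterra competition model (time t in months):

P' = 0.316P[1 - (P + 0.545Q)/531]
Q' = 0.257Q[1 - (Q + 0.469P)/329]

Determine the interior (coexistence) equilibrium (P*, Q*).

P* ≈ 472, Q* ≈ 107

Setting both brackets to zero gives the nullclines P + 0.545Q = 531 and 0.469P + Q = 329.
Substituting Q = 329 - 0.469P into the first: P(1 - 0.545·0.469) = 531 - 0.545·329.
So P* = 352/0.744 = 472, and then Q* = 329 - 0.469·472 = 107.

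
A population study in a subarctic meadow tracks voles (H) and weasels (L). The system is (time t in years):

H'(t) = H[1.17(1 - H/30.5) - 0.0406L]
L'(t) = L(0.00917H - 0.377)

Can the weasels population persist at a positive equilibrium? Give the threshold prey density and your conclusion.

Threshold H = 41.1; K < 41.1, so no, the predator goes extinct.

The predator equation gives dL/dt > 0 only when H > 0.377/0.00917 = 41.1.
Without the predator, H → K = 30.5. Since 30.5 < 41.1, the predator cannot invade.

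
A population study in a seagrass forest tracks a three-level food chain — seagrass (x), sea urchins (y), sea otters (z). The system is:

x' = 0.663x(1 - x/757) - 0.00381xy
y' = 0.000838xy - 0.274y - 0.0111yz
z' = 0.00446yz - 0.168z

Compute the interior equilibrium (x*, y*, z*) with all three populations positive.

x* ≈ 593, y* ≈ 37.7, z* ≈ 20.1

From dz/dt = 0: 0.00446y* = 0.168, so y* = 37.7.
From dx/dt = 0: 0.663(1 - x*/757) = 0.00381·37.7, giving x* = 757·(1 - 0.216) = 593.
From dy/dt = 0: 0.000838·593 - 0.274 = 0.0111z*, so z* = 0.223/0.0111 = 20.1.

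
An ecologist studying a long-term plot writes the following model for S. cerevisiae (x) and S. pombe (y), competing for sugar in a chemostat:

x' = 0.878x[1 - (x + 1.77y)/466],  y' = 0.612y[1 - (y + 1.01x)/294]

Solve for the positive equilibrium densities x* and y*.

Setting both brackets to zero gives the nullclines x + 1.77y = 466 and 1.01x + y = 294.
Substituting y = 294 - 1.01x into the first: x(1 - 1.77·1.01) = 466 - 1.77·294.
So x* = -54.4/-0.788 = 69, and then y* = 294 - 1.01·69 = 224.

x* ≈ 69, y* ≈ 224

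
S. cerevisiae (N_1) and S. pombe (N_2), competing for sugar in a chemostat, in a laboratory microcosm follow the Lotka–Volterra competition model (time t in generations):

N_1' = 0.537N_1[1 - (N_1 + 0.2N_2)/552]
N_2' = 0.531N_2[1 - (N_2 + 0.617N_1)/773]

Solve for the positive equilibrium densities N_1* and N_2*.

N_1* ≈ 453, N_2* ≈ 493

Setting both brackets to zero gives the nullclines N_1 + 0.2N_2 = 552 and 0.617N_1 + N_2 = 773.
Substituting N_2 = 773 - 0.617N_1 into the first: N_1(1 - 0.2·0.617) = 552 - 0.2·773.
So N_1* = 397/0.877 = 453, and then N_2* = 773 - 0.617·453 = 493.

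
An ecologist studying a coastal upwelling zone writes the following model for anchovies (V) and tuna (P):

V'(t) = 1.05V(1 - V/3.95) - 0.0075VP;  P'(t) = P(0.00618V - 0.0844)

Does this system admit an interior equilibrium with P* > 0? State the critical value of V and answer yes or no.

The predator equation gives dP/dt > 0 only when V > 0.0844/0.00618 = 13.7.
Without the predator, V → K = 3.95. Since 3.95 < 13.7, the predator cannot invade.

Threshold V = 13.7; K < 13.7, so no, the predator goes extinct.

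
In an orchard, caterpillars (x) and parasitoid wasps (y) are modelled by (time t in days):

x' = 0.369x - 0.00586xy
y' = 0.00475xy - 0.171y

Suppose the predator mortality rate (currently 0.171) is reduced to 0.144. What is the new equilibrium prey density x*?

x* ≈ 30.3

At the interior fixed point, setting dy/dt = 0 with y > 0 fixes x* = (predator death rate)/(xy coefficient) — independent of the other coefficients.
With the change, x* = 0.144/0.00475 = 30.3; it falls from 36.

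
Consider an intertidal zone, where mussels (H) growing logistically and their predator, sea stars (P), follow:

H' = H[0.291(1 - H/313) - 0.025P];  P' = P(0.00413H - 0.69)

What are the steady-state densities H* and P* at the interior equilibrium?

H* ≈ 167, P* ≈ 5.43

From dP/dt = 0 with P > 0: 0.00413H* = 0.69, so H* = 167.
Substitute into dH/dt = 0: 0.291(1 - 167/313) = 0.025P*.
The bracket is 0.466, giving P* = 0.136/0.025 = 5.43.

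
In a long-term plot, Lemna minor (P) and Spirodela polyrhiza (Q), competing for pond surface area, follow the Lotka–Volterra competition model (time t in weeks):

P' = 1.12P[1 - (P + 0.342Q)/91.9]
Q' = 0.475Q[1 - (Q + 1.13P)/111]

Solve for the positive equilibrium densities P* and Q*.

Setting both brackets to zero gives the nullclines P + 0.342Q = 91.9 and 1.13P + Q = 111.
Substituting Q = 111 - 1.13P into the first: P(1 - 0.342·1.13) = 91.9 - 0.342·111.
So P* = 53.9/0.614 = 87.9, and then Q* = 111 - 1.13·87.9 = 11.7.

P* ≈ 87.9, Q* ≈ 11.7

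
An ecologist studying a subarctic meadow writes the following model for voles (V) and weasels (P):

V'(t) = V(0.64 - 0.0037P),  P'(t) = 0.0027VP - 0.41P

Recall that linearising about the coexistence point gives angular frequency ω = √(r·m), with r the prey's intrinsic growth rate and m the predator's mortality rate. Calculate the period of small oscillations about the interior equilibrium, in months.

Here r = 0.64 and m = 0.41, so r·m = 0.262.
ω = √0.262 = 0.512 per month, hence T = 2π/ω ≈ 12.3 months.

T ≈ 12.3 months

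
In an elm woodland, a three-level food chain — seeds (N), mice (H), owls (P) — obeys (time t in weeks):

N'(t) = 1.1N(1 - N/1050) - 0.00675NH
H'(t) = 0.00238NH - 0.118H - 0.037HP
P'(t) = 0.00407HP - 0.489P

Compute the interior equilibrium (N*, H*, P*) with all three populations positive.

From dP/dt = 0: 0.00407H* = 0.489, so H* = 120.
From dN/dt = 0: 1.1(1 - N*/1050) = 0.00675·120, giving N* = 1050·(1 - 0.737) = 276.
From dH/dt = 0: 0.00238·276 - 0.118 = 0.037P*, so P* = 0.539/0.037 = 14.6.

N* ≈ 276, H* ≈ 120, P* ≈ 14.6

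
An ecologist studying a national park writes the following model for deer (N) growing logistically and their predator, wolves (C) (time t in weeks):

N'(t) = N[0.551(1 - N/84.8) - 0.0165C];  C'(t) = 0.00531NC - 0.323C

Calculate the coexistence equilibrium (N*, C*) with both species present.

From dC/dt = 0 with C > 0: 0.00531N* = 0.323, so N* = 60.8.
Substitute into dN/dt = 0: 0.551(1 - 60.8/84.8) = 0.0165C*.
The bracket is 0.283, giving C* = 0.156/0.0165 = 9.44.

N* ≈ 60.8, C* ≈ 9.44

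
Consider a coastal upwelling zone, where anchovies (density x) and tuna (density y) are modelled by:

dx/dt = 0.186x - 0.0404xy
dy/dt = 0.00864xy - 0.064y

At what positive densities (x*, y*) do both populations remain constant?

x* ≈ 7.41, y* ≈ 4.6

Set dy/dt = 0 with y > 0: 0.00864x - 0.064 = 0, so x* = 0.064/0.00864 = 7.41.
Set dx/dt = 0 with x > 0: 0.186 - 0.0404y = 0, so y* = 0.186/0.0404 = 4.6.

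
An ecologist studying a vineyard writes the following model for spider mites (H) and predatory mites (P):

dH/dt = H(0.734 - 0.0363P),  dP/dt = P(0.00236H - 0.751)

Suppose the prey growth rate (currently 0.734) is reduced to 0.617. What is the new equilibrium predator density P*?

P* ≈ 17

At the interior fixed point, setting dH/dt = 0 with H > 0 fixes P* = (prey growth rate)/(HP coefficient) — independent of the other coefficients.
With the change, P* = 0.617/0.0363 = 17; it falls from 20.2.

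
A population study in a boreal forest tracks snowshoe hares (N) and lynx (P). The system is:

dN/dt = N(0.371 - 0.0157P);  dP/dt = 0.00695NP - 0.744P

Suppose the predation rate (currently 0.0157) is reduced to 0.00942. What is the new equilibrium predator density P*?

At the interior fixed point, setting dN/dt = 0 with N > 0 fixes P* = (prey growth rate)/(NP coefficient) — independent of the other coefficients.
With the change, P* = 0.371/0.00942 = 39.4; it rises from 23.6.

P* ≈ 39.4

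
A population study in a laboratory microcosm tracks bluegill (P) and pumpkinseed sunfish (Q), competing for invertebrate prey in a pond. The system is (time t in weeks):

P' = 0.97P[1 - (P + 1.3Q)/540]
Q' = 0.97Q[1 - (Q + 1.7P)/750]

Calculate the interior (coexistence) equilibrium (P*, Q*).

P* ≈ 360, Q* ≈ 139

Setting both brackets to zero gives the nullclines P + 1.3Q = 540 and 1.7P + Q = 750.
Substituting Q = 750 - 1.7P into the first: P(1 - 1.3·1.7) = 540 - 1.3·750.
So P* = -435/-1.21 = 360, and then Q* = 750 - 1.7·360 = 139.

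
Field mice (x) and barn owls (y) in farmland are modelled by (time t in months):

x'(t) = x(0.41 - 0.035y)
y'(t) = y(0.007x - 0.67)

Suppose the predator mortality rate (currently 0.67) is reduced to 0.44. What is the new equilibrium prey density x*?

At the interior fixed point, setting dy/dt = 0 with y > 0 fixes x* = (predator death rate)/(xy coefficient) — independent of the other coefficients.
With the change, x* = 0.44/0.007 = 62.9; it falls from 95.7.

x* ≈ 62.9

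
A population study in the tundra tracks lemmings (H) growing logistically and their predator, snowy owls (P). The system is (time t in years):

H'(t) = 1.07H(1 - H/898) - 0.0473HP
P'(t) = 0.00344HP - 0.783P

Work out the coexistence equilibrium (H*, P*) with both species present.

H* ≈ 228, P* ≈ 16.9

From dP/dt = 0 with P > 0: 0.00344H* = 0.783, so H* = 228.
Substitute into dH/dt = 0: 1.07(1 - 228/898) = 0.0473P*.
The bracket is 0.747, giving P* = 0.799/0.0473 = 16.9.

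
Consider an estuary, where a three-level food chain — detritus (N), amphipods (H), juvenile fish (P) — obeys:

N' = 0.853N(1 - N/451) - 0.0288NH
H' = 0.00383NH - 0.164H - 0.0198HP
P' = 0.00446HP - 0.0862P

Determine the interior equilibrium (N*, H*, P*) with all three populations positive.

From dP/dt = 0: 0.00446H* = 0.0862, so H* = 19.3.
From dN/dt = 0: 0.853(1 - N*/451) = 0.0288·19.3, giving N* = 451·(1 - 0.653) = 157.
From dH/dt = 0: 0.00383·157 - 0.164 = 0.0198P*, so P* = 0.436/0.0198 = 22.

N* ≈ 157, H* ≈ 19.3, P* ≈ 22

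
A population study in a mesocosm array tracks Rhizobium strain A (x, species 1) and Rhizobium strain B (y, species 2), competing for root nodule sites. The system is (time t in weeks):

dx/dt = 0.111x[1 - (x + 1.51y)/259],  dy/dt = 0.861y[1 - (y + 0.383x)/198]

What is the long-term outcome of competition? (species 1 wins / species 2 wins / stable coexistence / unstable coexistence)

Compare the nullcline intercepts: K1/α12 = 259/1.51 = 172 < K2 = 198; K2/α21 = 198/0.383 = 517 > K1 = 259.
Since the inequalities point opposite ways, species 2 can invade but species 1 cannot.

species 2 excludes species 1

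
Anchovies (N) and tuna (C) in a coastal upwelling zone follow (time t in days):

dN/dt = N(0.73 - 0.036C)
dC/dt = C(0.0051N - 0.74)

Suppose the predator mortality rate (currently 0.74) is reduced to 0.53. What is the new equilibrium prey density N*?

N* ≈ 104

At the interior fixed point, setting dC/dt = 0 with C > 0 fixes N* = (predator death rate)/(NC coefficient) — independent of the other coefficients.
With the change, N* = 0.53/0.0051 = 104; it falls from 145.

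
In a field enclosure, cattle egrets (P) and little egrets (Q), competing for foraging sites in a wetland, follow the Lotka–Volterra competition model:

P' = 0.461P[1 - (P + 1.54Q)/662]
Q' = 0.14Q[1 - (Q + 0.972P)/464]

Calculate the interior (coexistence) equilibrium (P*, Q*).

Setting both brackets to zero gives the nullclines P + 1.54Q = 662 and 0.972P + Q = 464.
Substituting Q = 464 - 0.972P into the first: P(1 - 1.54·0.972) = 662 - 1.54·464.
So P* = -52.6/-0.497 = 106, and then Q* = 464 - 0.972·106 = 361.

P* ≈ 106, Q* ≈ 361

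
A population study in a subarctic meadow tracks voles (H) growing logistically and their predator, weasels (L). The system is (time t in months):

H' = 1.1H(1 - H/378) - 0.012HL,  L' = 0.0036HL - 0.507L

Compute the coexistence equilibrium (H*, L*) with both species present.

H* ≈ 141, L* ≈ 57.5

From dL/dt = 0 with L > 0: 0.0036H* = 0.507, so H* = 141.
Substitute into dH/dt = 0: 1.1(1 - 141/378) = 0.012L*.
The bracket is 0.627, giving L* = 0.69/0.012 = 57.5.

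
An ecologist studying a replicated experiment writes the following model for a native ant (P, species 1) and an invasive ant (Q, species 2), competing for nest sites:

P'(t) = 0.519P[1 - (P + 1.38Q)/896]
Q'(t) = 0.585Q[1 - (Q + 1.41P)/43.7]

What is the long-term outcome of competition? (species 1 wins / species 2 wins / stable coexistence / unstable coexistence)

species 1 excludes species 2

Compare the nullcline intercepts: K1/α12 = 896/1.38 = 649 > K2 = 43.7; K2/α21 = 43.7/1.41 = 31 < K1 = 896.
Since the inequalities point opposite ways, species 1 can invade but species 2 cannot.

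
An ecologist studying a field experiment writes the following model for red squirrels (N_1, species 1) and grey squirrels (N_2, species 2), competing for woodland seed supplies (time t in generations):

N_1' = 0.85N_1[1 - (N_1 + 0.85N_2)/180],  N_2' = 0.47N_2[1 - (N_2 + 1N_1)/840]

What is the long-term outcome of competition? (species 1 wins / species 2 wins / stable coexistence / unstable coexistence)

Compare the nullcline intercepts: K1/α12 = 180/0.85 = 212 < K2 = 840; K2/α21 = 840/1 = 840 > K1 = 180.
Since the inequalities point opposite ways, species 2 can invade but species 1 cannot.

species 2 excludes species 1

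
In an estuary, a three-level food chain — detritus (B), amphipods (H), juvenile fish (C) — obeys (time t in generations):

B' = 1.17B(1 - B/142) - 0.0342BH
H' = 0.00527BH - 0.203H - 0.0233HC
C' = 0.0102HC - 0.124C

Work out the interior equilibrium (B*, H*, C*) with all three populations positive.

B* ≈ 91.5, H* ≈ 12.2, C* ≈ 12

From dC/dt = 0: 0.0102H* = 0.124, so H* = 12.2.
From dB/dt = 0: 1.17(1 - B*/142) = 0.0342·12.2, giving B* = 142·(1 - 0.355) = 91.5.
From dH/dt = 0: 0.00527·91.5 - 0.203 = 0.0233C*, so C* = 0.279/0.0233 = 12.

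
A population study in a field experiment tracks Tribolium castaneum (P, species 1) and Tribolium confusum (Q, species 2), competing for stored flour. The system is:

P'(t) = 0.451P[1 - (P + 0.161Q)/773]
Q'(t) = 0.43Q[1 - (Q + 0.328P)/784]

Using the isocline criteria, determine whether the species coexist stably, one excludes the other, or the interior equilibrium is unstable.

stable coexistence

Compare the nullcline intercepts: K1/α12 = 773/0.161 = 4800 > K2 = 784; K2/α21 = 784/0.328 = 2390 > K1 = 773.
Since both inequalities hold, each species can invade when rare, so the interior equilibrium is stable.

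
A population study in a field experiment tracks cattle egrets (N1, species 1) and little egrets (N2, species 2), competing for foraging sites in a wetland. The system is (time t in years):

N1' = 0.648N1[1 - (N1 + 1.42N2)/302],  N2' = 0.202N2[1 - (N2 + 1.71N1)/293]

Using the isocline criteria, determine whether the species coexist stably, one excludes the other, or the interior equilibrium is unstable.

Compare the nullcline intercepts: K1/α12 = 302/1.42 = 213 < K2 = 293; K2/α21 = 293/1.71 = 171 < K1 = 302.
Since both are reversed, neither can invade when rare; the interior point is a saddle.

unstable coexistence (outcome depends on initial conditions)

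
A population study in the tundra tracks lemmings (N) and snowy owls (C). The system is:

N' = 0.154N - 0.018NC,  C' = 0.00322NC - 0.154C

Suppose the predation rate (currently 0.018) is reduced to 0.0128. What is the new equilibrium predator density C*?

C* ≈ 12

At the interior fixed point, setting dN/dt = 0 with N > 0 fixes C* = (prey growth rate)/(NC coefficient) — independent of the other coefficients.
With the change, C* = 0.154/0.0128 = 12; it rises from 8.56.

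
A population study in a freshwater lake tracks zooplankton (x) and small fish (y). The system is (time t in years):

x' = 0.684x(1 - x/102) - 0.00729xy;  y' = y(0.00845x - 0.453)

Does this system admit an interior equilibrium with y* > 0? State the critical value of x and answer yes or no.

The predator equation gives dy/dt > 0 only when x > 0.453/0.00845 = 53.6.
Without the predator, x → K = 102. Since 102 > 53.6, the predator can invade and persist.

Threshold x = 53.6; K > 53.6, so yes, the predator persists.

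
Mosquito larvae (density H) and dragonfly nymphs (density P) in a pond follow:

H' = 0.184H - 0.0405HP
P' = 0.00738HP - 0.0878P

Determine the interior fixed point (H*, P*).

H* ≈ 11.9, P* ≈ 4.54

Set dP/dt = 0 with P > 0: 0.00738H - 0.0878 = 0, so H* = 0.0878/0.00738 = 11.9.
Set dH/dt = 0 with H > 0: 0.184 - 0.0405P = 0, so P* = 0.184/0.0405 = 4.54.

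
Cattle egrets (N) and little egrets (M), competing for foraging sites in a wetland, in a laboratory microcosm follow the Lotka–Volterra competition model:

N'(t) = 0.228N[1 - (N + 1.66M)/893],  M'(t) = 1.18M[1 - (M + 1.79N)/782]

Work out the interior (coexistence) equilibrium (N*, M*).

N* ≈ 205, M* ≈ 414

Setting both brackets to zero gives the nullclines N + 1.66M = 893 and 1.79N + M = 782.
Substituting M = 782 - 1.79N into the first: N(1 - 1.66·1.79) = 893 - 1.66·782.
So N* = -405/-1.97 = 205, and then M* = 782 - 1.79·205 = 414.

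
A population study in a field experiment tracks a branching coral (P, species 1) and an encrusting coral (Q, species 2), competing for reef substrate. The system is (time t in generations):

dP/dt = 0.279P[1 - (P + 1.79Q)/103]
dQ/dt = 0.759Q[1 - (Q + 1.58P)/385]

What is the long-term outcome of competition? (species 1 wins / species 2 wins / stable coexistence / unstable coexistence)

Compare the nullcline intercepts: K1/α12 = 103/1.79 = 57.5 < K2 = 385; K2/α21 = 385/1.58 = 244 > K1 = 103.
Since the inequalities point opposite ways, species 2 can invade but species 1 cannot.

species 2 excludes species 1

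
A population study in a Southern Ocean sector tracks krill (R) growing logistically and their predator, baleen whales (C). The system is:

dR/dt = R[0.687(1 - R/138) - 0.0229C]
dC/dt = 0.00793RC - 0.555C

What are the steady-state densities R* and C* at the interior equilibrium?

From dC/dt = 0 with C > 0: 0.00793R* = 0.555, so R* = 70.
Substitute into dR/dt = 0: 0.687(1 - 70/138) = 0.0229C*.
The bracket is 0.493, giving C* = 0.339/0.0229 = 14.8.

R* ≈ 70, C* ≈ 14.8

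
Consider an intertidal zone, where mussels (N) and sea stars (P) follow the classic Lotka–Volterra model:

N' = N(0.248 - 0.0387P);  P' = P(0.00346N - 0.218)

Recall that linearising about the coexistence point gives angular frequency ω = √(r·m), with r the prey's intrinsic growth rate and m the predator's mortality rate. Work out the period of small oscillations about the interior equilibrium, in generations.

Here r = 0.248 and m = 0.218, so r·m = 0.0541.
ω = √0.0541 = 0.233 per generation, hence T = 2π/ω ≈ 27 generations.

T ≈ 27 generations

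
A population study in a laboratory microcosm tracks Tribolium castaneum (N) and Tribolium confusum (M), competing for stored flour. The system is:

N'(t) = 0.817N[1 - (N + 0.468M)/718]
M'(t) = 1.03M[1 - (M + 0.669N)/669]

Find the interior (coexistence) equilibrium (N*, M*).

N* ≈ 589, M* ≈ 275

Setting both brackets to zero gives the nullclines N + 0.468M = 718 and 0.669N + M = 669.
Substituting M = 669 - 0.669N into the first: N(1 - 0.468·0.669) = 718 - 0.468·669.
So N* = 405/0.687 = 589, and then M* = 669 - 0.669·589 = 275.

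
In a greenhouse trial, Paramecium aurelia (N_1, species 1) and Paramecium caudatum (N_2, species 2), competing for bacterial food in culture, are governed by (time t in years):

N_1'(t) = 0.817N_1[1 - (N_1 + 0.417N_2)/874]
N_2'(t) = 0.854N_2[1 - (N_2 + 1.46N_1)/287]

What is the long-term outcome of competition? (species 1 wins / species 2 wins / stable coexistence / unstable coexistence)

species 1 excludes species 2

Compare the nullcline intercepts: K1/α12 = 874/0.417 = 2100 > K2 = 287; K2/α21 = 287/1.46 = 197 < K1 = 874.
Since the inequalities point opposite ways, species 1 can invade but species 2 cannot.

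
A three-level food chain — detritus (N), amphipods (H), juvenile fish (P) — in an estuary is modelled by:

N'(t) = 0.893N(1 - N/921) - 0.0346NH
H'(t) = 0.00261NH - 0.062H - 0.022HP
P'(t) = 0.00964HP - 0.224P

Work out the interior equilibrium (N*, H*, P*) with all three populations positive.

N* ≈ 91.8, H* ≈ 23.2, P* ≈ 8.07

From dP/dt = 0: 0.00964H* = 0.224, so H* = 23.2.
From dN/dt = 0: 0.893(1 - N*/921) = 0.0346·23.2, giving N* = 921·(1 - 0.9) = 91.8.
From dH/dt = 0: 0.00261·91.8 - 0.062 = 0.022P*, so P* = 0.178/0.022 = 8.07.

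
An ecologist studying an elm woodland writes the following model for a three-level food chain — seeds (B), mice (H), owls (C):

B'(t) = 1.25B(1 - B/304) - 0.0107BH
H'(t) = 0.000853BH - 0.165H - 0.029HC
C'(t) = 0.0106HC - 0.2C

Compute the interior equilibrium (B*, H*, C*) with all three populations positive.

B* ≈ 255, H* ≈ 18.9, C* ≈ 1.81

From dC/dt = 0: 0.0106H* = 0.2, so H* = 18.9.
From dB/dt = 0: 1.25(1 - B*/304) = 0.0107·18.9, giving B* = 304·(1 - 0.162) = 255.
From dH/dt = 0: 0.000853·255 - 0.165 = 0.029C*, so C* = 0.0524/0.029 = 1.81.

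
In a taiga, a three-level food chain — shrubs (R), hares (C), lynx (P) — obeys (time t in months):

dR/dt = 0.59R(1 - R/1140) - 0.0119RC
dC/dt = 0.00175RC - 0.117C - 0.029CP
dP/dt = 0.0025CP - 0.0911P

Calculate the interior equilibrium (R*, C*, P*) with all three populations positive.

From dP/dt = 0: 0.0025C* = 0.0911, so C* = 36.4.
From dR/dt = 0: 0.59(1 - R*/1140) = 0.0119·36.4, giving R* = 1140·(1 - 0.735) = 302.
From dC/dt = 0: 0.00175·302 - 0.117 = 0.029P*, so P* = 0.412/0.029 = 14.2.

R* ≈ 302, C* ≈ 36.4, P* ≈ 14.2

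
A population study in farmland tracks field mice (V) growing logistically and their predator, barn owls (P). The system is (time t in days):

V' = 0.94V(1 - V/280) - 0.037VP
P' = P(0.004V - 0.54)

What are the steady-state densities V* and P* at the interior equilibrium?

V* ≈ 135, P* ≈ 13.2

From dP/dt = 0 with P > 0: 0.004V* = 0.54, so V* = 135.
Substitute into dV/dt = 0: 0.94(1 - 135/280) = 0.037P*.
The bracket is 0.518, giving P* = 0.487/0.037 = 13.2.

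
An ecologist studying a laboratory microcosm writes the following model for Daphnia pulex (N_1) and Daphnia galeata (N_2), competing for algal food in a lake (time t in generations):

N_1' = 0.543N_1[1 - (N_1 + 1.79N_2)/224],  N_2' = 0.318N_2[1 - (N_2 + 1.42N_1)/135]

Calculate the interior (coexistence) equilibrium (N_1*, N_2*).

N_1* ≈ 11.4, N_2* ≈ 119

Setting both brackets to zero gives the nullclines N_1 + 1.79N_2 = 224 and 1.42N_1 + N_2 = 135.
Substituting N_2 = 135 - 1.42N_1 into the first: N_1(1 - 1.79·1.42) = 224 - 1.79·135.
So N_1* = -17.7/-1.54 = 11.4, and then N_2* = 135 - 1.42·11.4 = 119.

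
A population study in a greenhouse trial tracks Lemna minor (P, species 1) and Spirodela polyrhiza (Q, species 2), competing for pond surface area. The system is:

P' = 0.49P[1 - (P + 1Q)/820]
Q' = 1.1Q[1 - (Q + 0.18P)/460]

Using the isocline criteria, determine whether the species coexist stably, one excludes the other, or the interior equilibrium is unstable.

stable coexistence

Compare the nullcline intercepts: K1/α12 = 820/1 = 820 > K2 = 460; K2/α21 = 460/0.18 = 2560 > K1 = 820.
Since both inequalities hold, each species can invade when rare, so the interior equilibrium is stable.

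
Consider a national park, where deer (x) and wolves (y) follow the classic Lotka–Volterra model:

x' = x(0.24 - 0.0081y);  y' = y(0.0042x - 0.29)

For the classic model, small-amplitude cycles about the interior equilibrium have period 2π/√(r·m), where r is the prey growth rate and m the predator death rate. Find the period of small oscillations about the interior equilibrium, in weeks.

Here r = 0.24 and m = 0.29, so r·m = 0.0696.
ω = √0.0696 = 0.264 per week, hence T = 2π/ω ≈ 23.8 weeks.

T ≈ 23.8 weeks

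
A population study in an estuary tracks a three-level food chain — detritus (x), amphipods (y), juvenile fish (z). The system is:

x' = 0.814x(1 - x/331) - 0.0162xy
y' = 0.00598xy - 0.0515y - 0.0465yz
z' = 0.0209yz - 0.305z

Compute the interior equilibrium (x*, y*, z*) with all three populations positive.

From dz/dt = 0: 0.0209y* = 0.305, so y* = 14.6.
From dx/dt = 0: 0.814(1 - x*/331) = 0.0162·14.6, giving x* = 331·(1 - 0.29) = 235.
From dy/dt = 0: 0.00598·235 - 0.0515 = 0.0465z*, so z* = 1.35/0.0465 = 29.1.

x* ≈ 235, y* ≈ 14.6, z* ≈ 29.1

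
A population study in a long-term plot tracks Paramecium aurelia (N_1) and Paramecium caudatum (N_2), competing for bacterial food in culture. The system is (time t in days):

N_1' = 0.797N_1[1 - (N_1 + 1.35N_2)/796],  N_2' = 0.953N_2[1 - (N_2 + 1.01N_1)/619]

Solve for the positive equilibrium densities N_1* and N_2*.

N_1* ≈ 109, N_2* ≈ 509

Setting both brackets to zero gives the nullclines N_1 + 1.35N_2 = 796 and 1.01N_1 + N_2 = 619.
Substituting N_2 = 619 - 1.01N_1 into the first: N_1(1 - 1.35·1.01) = 796 - 1.35·619.
So N_1* = -39.7/-0.364 = 109, and then N_2* = 619 - 1.01·109 = 509.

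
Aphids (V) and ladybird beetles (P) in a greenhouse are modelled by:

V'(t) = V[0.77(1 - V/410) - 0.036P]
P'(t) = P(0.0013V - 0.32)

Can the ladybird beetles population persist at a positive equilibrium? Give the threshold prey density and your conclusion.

Threshold V = 246; K > 246, so yes, the predator persists.

The predator equation gives dP/dt > 0 only when V > 0.32/0.0013 = 246.
Without the predator, V → K = 410. Since 410 > 246, the predator can invade and persist.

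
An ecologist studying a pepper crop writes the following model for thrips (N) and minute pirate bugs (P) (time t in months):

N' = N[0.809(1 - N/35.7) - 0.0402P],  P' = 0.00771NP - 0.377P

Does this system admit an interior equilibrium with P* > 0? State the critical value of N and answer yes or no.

Threshold N = 48.9; K < 48.9, so no, the predator goes extinct.

The predator equation gives dP/dt > 0 only when N > 0.377/0.00771 = 48.9.
Without the predator, N → K = 35.7. Since 35.7 < 48.9, the predator cannot invade.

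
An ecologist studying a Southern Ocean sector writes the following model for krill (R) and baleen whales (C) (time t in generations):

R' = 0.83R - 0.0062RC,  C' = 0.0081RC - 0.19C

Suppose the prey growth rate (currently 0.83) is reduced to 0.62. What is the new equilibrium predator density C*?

At the interior fixed point, setting dR/dt = 0 with R > 0 fixes C* = (prey growth rate)/(RC coefficient) — independent of the other coefficients.
With the change, C* = 0.62/0.0062 = 100; it falls from 134.

C* ≈ 100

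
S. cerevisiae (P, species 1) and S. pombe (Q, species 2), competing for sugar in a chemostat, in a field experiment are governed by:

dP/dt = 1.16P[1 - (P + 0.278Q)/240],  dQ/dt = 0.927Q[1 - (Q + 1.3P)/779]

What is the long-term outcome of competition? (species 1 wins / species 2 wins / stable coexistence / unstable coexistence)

stable coexistence

Compare the nullcline intercepts: K1/α12 = 240/0.278 = 863 > K2 = 779; K2/α21 = 779/1.3 = 599 > K1 = 240.
Since both inequalities hold, each species can invade when rare, so the interior equilibrium is stable.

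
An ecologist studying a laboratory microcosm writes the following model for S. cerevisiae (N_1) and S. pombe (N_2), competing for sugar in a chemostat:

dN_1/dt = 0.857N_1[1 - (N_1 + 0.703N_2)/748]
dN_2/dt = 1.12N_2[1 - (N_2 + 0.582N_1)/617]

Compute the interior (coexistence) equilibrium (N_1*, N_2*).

N_1* ≈ 532, N_2* ≈ 307

Setting both brackets to zero gives the nullclines N_1 + 0.703N_2 = 748 and 0.582N_1 + N_2 = 617.
Substituting N_2 = 617 - 0.582N_1 into the first: N_1(1 - 0.703·0.582) = 748 - 0.703·617.
So N_1* = 314/0.591 = 532, and then N_2* = 617 - 0.582·532 = 307.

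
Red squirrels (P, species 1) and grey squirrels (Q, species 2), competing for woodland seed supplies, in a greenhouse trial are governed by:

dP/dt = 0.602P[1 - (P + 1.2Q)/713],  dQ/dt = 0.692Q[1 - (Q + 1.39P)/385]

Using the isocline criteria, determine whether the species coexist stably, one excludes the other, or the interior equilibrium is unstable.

Compare the nullcline intercepts: K1/α12 = 713/1.2 = 594 > K2 = 385; K2/α21 = 385/1.39 = 277 < K1 = 713.
Since the inequalities point opposite ways, species 1 can invade but species 2 cannot.

species 1 excludes species 2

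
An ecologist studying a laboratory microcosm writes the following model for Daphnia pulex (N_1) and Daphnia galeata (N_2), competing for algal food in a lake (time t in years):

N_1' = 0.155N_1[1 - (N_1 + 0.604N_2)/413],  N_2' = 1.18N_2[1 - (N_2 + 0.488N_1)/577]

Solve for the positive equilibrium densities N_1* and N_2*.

N_1* ≈ 91.4, N_2* ≈ 532

Setting both brackets to zero gives the nullclines N_1 + 0.604N_2 = 413 and 0.488N_1 + N_2 = 577.
Substituting N_2 = 577 - 0.488N_1 into the first: N_1(1 - 0.604·0.488) = 413 - 0.604·577.
So N_1* = 64.5/0.705 = 91.4, and then N_2* = 577 - 0.488·91.4 = 532.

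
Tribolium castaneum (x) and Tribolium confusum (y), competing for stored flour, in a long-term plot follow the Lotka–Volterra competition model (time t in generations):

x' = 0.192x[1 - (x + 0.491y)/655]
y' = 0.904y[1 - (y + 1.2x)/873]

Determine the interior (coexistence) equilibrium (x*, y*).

x* ≈ 551, y* ≈ 212

Setting both brackets to zero gives the nullclines x + 0.491y = 655 and 1.2x + y = 873.
Substituting y = 873 - 1.2x into the first: x(1 - 0.491·1.2) = 655 - 0.491·873.
So x* = 226/0.411 = 551, and then y* = 873 - 1.2·551 = 212.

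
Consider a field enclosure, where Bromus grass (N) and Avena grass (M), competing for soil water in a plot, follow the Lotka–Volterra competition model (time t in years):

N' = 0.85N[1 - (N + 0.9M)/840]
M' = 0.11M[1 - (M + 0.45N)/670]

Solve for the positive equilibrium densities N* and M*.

N* ≈ 398, M* ≈ 491

Setting both brackets to zero gives the nullclines N + 0.9M = 840 and 0.45N + M = 670.
Substituting M = 670 - 0.45N into the first: N(1 - 0.9·0.45) = 840 - 0.9·670.
So N* = 237/0.595 = 398, and then M* = 670 - 0.45·398 = 491.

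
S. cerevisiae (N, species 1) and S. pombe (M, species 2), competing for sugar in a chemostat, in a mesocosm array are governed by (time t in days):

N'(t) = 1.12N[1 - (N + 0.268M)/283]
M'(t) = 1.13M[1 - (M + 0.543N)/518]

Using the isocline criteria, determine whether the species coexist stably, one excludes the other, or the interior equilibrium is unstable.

Compare the nullcline intercepts: K1/α12 = 283/0.268 = 1060 > K2 = 518; K2/α21 = 518/0.543 = 954 > K1 = 283.
Since both inequalities hold, each species can invade when rare, so the interior equilibrium is stable.

stable coexistence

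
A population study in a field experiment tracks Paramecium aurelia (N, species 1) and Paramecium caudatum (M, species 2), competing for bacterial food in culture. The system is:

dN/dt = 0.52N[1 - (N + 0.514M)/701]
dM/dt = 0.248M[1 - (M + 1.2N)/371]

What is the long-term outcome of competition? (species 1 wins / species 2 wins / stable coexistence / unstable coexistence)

Compare the nullcline intercepts: K1/α12 = 701/0.514 = 1360 > K2 = 371; K2/α21 = 371/1.2 = 309 < K1 = 701.
Since the inequalities point opposite ways, species 1 can invade but species 2 cannot.

species 1 excludes species 2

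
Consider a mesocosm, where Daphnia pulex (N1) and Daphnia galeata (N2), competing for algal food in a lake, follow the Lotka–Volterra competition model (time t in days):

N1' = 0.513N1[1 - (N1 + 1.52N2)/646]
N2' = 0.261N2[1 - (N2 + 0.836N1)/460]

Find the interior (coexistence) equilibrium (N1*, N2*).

N1* ≈ 197, N2* ≈ 296

Setting both brackets to zero gives the nullclines N1 + 1.52N2 = 646 and 0.836N1 + N2 = 460.
Substituting N2 = 460 - 0.836N1 into the first: N1(1 - 1.52·0.836) = 646 - 1.52·460.
So N1* = -53.2/-0.271 = 197, and then N2* = 460 - 0.836·197 = 296.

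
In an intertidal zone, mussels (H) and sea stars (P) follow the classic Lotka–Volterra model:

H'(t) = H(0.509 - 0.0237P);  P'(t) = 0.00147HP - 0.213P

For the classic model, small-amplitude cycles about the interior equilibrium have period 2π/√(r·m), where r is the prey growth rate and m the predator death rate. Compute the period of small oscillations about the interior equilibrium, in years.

T ≈ 19.1 years

Here r = 0.509 and m = 0.213, so r·m = 0.108.
ω = √0.108 = 0.329 per year, hence T = 2π/ω ≈ 19.1 years.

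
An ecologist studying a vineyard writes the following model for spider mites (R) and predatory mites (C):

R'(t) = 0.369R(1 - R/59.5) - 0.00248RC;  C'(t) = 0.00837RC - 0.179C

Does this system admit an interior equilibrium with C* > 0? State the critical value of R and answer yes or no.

The predator equation gives dC/dt > 0 only when R > 0.179/0.00837 = 21.4.
Without the predator, R → K = 59.5. Since 59.5 > 21.4, the predator can invade and persist.

Threshold R = 21.4; K > 21.4, so yes, the predator persists.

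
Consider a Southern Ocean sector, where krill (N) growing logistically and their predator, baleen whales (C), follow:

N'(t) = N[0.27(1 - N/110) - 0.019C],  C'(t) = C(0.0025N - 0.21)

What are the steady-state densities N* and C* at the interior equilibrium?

N* ≈ 84, C* ≈ 3.36

From dC/dt = 0 with C > 0: 0.0025N* = 0.21, so N* = 84.
Substitute into dN/dt = 0: 0.27(1 - 84/110) = 0.019C*.
The bracket is 0.236, giving C* = 0.0638/0.019 = 3.36.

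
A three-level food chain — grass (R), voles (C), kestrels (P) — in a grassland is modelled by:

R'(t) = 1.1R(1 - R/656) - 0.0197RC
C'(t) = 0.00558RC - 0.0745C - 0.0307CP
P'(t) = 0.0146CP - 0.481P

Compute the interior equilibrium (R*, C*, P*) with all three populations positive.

From dP/dt = 0: 0.0146C* = 0.481, so C* = 32.9.
From dR/dt = 0: 1.1(1 - R*/656) = 0.0197·32.9, giving R* = 656·(1 - 0.59) = 269.
From dC/dt = 0: 0.00558·269 - 0.0745 = 0.0307P*, so P* = 1.43/0.0307 = 46.5.

R* ≈ 269, C* ≈ 32.9, P* ≈ 46.5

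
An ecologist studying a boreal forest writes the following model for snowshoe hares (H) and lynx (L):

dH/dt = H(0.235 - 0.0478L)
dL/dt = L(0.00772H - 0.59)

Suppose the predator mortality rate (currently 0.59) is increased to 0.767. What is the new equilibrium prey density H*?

At the interior fixed point, setting dL/dt = 0 with L > 0 fixes H* = (predator death rate)/(HL coefficient) — independent of the other coefficients.
With the change, H* = 0.767/0.00772 = 99.4; it rises from 76.4.

H* ≈ 99.4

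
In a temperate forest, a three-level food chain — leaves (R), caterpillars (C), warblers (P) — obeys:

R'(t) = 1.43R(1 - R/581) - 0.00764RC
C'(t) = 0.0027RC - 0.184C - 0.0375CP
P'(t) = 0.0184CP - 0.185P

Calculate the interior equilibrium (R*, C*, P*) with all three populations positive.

R* ≈ 550, C* ≈ 10.1, P* ≈ 34.7

From dP/dt = 0: 0.0184C* = 0.185, so C* = 10.1.
From dR/dt = 0: 1.43(1 - R*/581) = 0.00764·10.1, giving R* = 581·(1 - 0.0537) = 550.
From dC/dt = 0: 0.0027·550 - 0.184 = 0.0375P*, so P* = 1.3/0.0375 = 34.7.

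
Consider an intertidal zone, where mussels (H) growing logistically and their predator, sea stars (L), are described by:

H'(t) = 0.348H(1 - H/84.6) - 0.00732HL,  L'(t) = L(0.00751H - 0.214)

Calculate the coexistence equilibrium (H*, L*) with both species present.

H* ≈ 28.5, L* ≈ 31.5

From dL/dt = 0 with L > 0: 0.00751H* = 0.214, so H* = 28.5.
Substitute into dH/dt = 0: 0.348(1 - 28.5/84.6) = 0.00732L*.
The bracket is 0.663, giving L* = 0.231/0.00732 = 31.5.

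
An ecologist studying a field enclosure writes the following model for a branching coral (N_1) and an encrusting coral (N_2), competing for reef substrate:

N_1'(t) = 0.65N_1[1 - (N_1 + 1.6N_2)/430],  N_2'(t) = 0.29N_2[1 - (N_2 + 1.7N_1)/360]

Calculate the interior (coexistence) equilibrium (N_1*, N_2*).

N_1* ≈ 84.9, N_2* ≈ 216

Setting both brackets to zero gives the nullclines N_1 + 1.6N_2 = 430 and 1.7N_1 + N_2 = 360.
Substituting N_2 = 360 - 1.7N_1 into the first: N_1(1 - 1.6·1.7) = 430 - 1.6·360.
So N_1* = -146/-1.72 = 84.9, and then N_2* = 360 - 1.7·84.9 = 216.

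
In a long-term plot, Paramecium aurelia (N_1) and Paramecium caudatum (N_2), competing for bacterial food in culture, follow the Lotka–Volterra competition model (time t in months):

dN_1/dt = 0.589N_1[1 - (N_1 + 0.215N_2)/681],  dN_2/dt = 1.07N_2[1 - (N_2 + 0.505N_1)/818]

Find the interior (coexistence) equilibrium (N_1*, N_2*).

N_1* ≈ 567, N_2* ≈ 532

Setting both brackets to zero gives the nullclines N_1 + 0.215N_2 = 681 and 0.505N_1 + N_2 = 818.
Substituting N_2 = 818 - 0.505N_1 into the first: N_1(1 - 0.215·0.505) = 681 - 0.215·818.
So N_1* = 505/0.891 = 567, and then N_2* = 818 - 0.505·567 = 532.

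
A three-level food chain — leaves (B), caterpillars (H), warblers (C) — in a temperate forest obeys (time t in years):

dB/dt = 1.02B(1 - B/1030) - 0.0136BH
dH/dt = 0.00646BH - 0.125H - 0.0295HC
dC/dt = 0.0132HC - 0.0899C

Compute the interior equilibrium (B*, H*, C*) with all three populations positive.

B* ≈ 936, H* ≈ 6.81, C* ≈ 201

From dC/dt = 0: 0.0132H* = 0.0899, so H* = 6.81.
From dB/dt = 0: 1.02(1 - B*/1030) = 0.0136·6.81, giving B* = 1030·(1 - 0.0908) = 936.
From dH/dt = 0: 0.00646·936 - 0.125 = 0.0295C*, so C* = 5.92/0.0295 = 201.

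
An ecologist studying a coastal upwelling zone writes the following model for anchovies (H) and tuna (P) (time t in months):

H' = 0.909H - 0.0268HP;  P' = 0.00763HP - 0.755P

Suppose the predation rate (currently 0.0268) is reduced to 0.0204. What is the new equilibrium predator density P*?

P* ≈ 44.6

At the interior fixed point, setting dH/dt = 0 with H > 0 fixes P* = (prey growth rate)/(HP coefficient) — independent of the other coefficients.
With the change, P* = 0.909/0.0204 = 44.6; it rises from 33.9.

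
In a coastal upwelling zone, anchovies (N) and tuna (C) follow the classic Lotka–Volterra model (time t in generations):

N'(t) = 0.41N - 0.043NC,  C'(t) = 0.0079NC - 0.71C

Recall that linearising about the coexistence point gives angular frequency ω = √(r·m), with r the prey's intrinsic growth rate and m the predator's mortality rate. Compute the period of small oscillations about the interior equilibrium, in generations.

T ≈ 11.6 generations

Here r = 0.41 and m = 0.71, so r·m = 0.291.
ω = √0.291 = 0.54 per generation, hence T = 2π/ω ≈ 11.6 generations.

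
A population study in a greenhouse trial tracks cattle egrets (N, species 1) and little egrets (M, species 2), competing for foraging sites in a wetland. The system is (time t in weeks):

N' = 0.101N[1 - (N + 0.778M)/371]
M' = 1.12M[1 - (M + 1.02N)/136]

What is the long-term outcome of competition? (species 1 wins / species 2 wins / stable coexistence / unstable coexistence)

species 1 excludes species 2

Compare the nullcline intercepts: K1/α12 = 371/0.778 = 477 > K2 = 136; K2/α21 = 136/1.02 = 133 < K1 = 371.
Since the inequalities point opposite ways, species 1 can invade but species 2 cannot.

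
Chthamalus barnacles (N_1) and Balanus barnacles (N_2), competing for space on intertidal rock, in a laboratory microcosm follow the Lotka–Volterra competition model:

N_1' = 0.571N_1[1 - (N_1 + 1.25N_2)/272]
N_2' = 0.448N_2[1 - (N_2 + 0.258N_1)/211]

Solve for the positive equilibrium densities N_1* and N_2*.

N_1* ≈ 12.2, N_2* ≈ 208

Setting both brackets to zero gives the nullclines N_1 + 1.25N_2 = 272 and 0.258N_1 + N_2 = 211.
Substituting N_2 = 211 - 0.258N_1 into the first: N_1(1 - 1.25·0.258) = 272 - 1.25·211.
So N_1* = 8.25/0.677 = 12.2, and then N_2* = 211 - 0.258·12.2 = 208.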